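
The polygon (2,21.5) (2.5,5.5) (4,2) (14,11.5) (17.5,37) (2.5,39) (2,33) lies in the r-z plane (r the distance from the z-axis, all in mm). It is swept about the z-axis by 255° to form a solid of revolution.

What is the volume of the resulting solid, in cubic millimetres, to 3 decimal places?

Volume = 16116.327 mm³

Profile (r,z), 7 vertices: (2,21.5) (2.5,5.5) (4,2) (14,11.5) (17.5,37) (2.5,39) (2,33)
edge 0: (2,21.5)→(2.5,5.5)  cross = 2·5.5 − 2.5·21.5 = -42.7500; (r_i+r_j)·cross = 4.5·-42.7500 = -192.3750
edge 1: (2.5,5.5)→(4,2)  cross = 2.5·2 − 4·5.5 = -17.0000; (r_i+r_j)·cross = 6.5·-17.0000 = -110.5000
edge 2: (4,2)→(14,11.5)  cross = 4·11.5 − 14·2 = 18.0000; (r_i+r_j)·cross = 18·18.0000 = 324.0000
edge 3: (14,11.5)→(17.5,37)  cross = 14·37 − 17.5·11.5 = 316.7500; (r_i+r_j)·cross = 31.5·316.7500 = 9977.6250
edge 4: (17.5,37)→(2.5,39)  cross = 17.5·39 − 2.5·37 = 590.0000; (r_i+r_j)·cross = 20·590.0000 = 11800.0000
edge 5: (2.5,39)→(2,33)  cross = 2.5·33 − 2·39 = 4.5000; (r_i+r_j)·cross = 4.5·4.5000 = 20.2500
edge 6: (2,33)→(2,21.5)  cross = 2·21.5 − 2·33 = -23.0000; (r_i+r_j)·cross = 4·-23.0000 = -92.0000
Σcross = 846.5000 → A = |Σcross|/2 = 423.2500 mm²
Σ(r_i+r_j)·cross = 21727.0000 → first moment M = |Σ|/6 = 3621.1667
R_c = M/A = 3621.1667/423.2500 = 8.5556 mm
θ = 255° = 4.450590 rad
V = θ·R_c·A = 4.450590·8.5556·423.2500 = 16116.327 mm³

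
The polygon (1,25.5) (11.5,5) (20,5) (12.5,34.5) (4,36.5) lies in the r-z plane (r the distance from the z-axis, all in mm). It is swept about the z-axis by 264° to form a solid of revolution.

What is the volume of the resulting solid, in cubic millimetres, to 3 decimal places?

Profile (r,z), 5 vertices: (1,25.5) (11.5,5) (20,5) (12.5,34.5) (4,36.5)
edge 0: (1,25.5)→(11.5,5)  cross = 1·5 − 11.5·25.5 = -288.2500; (r_i+r_j)·cross = 12.5·-288.2500 = -3603.1250
edge 1: (11.5,5)→(20,5)  cross = 11.5·5 − 20·5 = -42.5000; (r_i+r_j)·cross = 31.5·-42.5000 = -1338.7500
edge 2: (20,5)→(12.5,34.5)  cross = 20·34.5 − 12.5·5 = 627.5000; (r_i+r_j)·cross = 32.5·627.5000 = 20393.7500
edge 3: (12.5,34.5)→(4,36.5)  cross = 12.5·36.5 − 4·34.5 = 318.2500; (r_i+r_j)·cross = 16.5·318.2500 = 5251.1250
edge 4: (4,36.5)→(1,25.5)  cross = 4·25.5 − 1·36.5 = 65.5000; (r_i+r_j)·cross = 5·65.5000 = 327.5000
Σcross = 680.5000 → A = |Σcross|/2 = 340.2500 mm²
Σ(r_i+r_j)·cross = 21030.5000 → first moment M = |Σ|/6 = 3505.0833
R_c = M/A = 3505.0833/340.2500 = 10.3015 mm
θ = 264° = 4.607669 rad
V = θ·R_c·A = 4.607669·10.3015·340.2500 = 16150.265 mm³

Volume = 16150.265 mm³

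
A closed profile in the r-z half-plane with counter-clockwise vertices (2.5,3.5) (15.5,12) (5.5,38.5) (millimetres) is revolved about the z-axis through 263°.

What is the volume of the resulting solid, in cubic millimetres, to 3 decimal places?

Volume = 7721.699 mm³

Profile (r,z), 3 vertices: (2.5,3.5) (15.5,12) (5.5,38.5)
edge 0: (2.5,3.5)→(15.5,12)  cross = 2.5·12 − 15.5·3.5 = -24.2500; (r_i+r_j)·cross = 18·-24.2500 = -436.5000
edge 1: (15.5,12)→(5.5,38.5)  cross = 15.5·38.5 − 5.5·12 = 530.7500; (r_i+r_j)·cross = 21·530.7500 = 11145.7500
edge 2: (5.5,38.5)→(2.5,3.5)  cross = 5.5·3.5 − 2.5·38.5 = -77.0000; (r_i+r_j)·cross = 8·-77.0000 = -616.0000
Σcross = 429.5000 → A = |Σcross|/2 = 214.7500 mm²
Σ(r_i+r_j)·cross = 10093.2500 → first moment M = |Σ|/6 = 1682.2083
R_c = M/A = 1682.2083/214.7500 = 7.8333 mm
θ = 263° = 4.590216 rad
V = θ·R_c·A = 4.590216·7.8333·214.7500 = 7721.699 mm³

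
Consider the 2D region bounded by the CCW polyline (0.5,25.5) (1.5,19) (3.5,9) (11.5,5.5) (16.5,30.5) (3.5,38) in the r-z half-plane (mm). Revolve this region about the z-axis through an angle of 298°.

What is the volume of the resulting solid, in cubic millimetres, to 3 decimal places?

Volume = 14198.735 mm³

Profile (r,z), 6 vertices: (0.5,25.5) (1.5,19) (3.5,9) (11.5,5.5) (16.5,30.5) (3.5,38)
edge 0: (0.5,25.5)→(1.5,19)  cross = 0.5·19 − 1.5·25.5 = -28.7500; (r_i+r_j)·cross = 2·-28.7500 = -57.5000
edge 1: (1.5,19)→(3.5,9)  cross = 1.5·9 − 3.5·19 = -53.0000; (r_i+r_j)·cross = 5·-53.0000 = -265.0000
edge 2: (3.5,9)→(11.5,5.5)  cross = 3.5·5.5 − 11.5·9 = -84.2500; (r_i+r_j)·cross = 15·-84.2500 = -1263.7500
edge 3: (11.5,5.5)→(16.5,30.5)  cross = 11.5·30.5 − 16.5·5.5 = 260.0000; (r_i+r_j)·cross = 28·260.0000 = 7280.0000
edge 4: (16.5,30.5)→(3.5,38)  cross = 16.5·38 − 3.5·30.5 = 520.2500; (r_i+r_j)·cross = 20·520.2500 = 10405.0000
edge 5: (3.5,38)→(0.5,25.5)  cross = 3.5·25.5 − 0.5·38 = 70.2500; (r_i+r_j)·cross = 4·70.2500 = 281.0000
Σcross = 684.5000 → A = |Σcross|/2 = 342.2500 mm²
Σ(r_i+r_j)·cross = 16379.7500 → first moment M = |Σ|/6 = 2729.9583
R_c = M/A = 2729.9583/342.2500 = 7.9765 mm
θ = 298° = 5.201081 rad
V = θ·R_c·A = 5.201081·7.9765·342.2500 = 14198.735 mm³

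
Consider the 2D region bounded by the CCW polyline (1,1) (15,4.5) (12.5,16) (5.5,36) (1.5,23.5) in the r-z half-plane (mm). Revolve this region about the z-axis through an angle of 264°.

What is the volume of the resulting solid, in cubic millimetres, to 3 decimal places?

Profile (r,z), 5 vertices: (1,1) (15,4.5) (12.5,16) (5.5,36) (1.5,23.5)
edge 0: (1,1)→(15,4.5)  cross = 1·4.5 − 15·1 = -10.5000; (r_i+r_j)·cross = 16·-10.5000 = -168.0000
edge 1: (15,4.5)→(12.5,16)  cross = 15·16 − 12.5·4.5 = 183.7500; (r_i+r_j)·cross = 27.5·183.7500 = 5053.1250
edge 2: (12.5,16)→(5.5,36)  cross = 12.5·36 − 5.5·16 = 362.0000; (r_i+r_j)·cross = 18·362.0000 = 6516.0000
edge 3: (5.5,36)→(1.5,23.5)  cross = 5.5·23.5 − 1.5·36 = 75.2500; (r_i+r_j)·cross = 7·75.2500 = 526.7500
edge 4: (1.5,23.5)→(1,1)  cross = 1.5·1 − 1·23.5 = -22.0000; (r_i+r_j)·cross = 2.5·-22.0000 = -55.0000
Σcross = 588.5000 → A = |Σcross|/2 = 294.2500 mm²
Σ(r_i+r_j)·cross = 11872.8750 → first moment M = |Σ|/6 = 1978.8125
R_c = M/A = 1978.8125/294.2500 = 6.7249 mm
θ = 264° = 4.607669 rad
V = θ·R_c·A = 4.607669·6.7249·294.2500 = 9117.713 mm³

Volume = 9117.713 mm³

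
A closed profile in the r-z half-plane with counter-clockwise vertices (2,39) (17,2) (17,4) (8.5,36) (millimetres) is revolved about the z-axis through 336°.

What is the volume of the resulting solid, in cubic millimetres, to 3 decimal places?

Volume = 5960.823 mm³

Profile (r,z), 4 vertices: (2,39) (17,2) (17,4) (8.5,36)
edge 0: (2,39)→(17,2)  cross = 2·2 − 17·39 = -659.0000; (r_i+r_j)·cross = 19·-659.0000 = -12521.0000
edge 1: (17,2)→(17,4)  cross = 17·4 − 17·2 = 34.0000; (r_i+r_j)·cross = 34·34.0000 = 1156.0000
edge 2: (17,4)→(8.5,36)  cross = 17·36 − 8.5·4 = 578.0000; (r_i+r_j)·cross = 25.5·578.0000 = 14739.0000
edge 3: (8.5,36)→(2,39)  cross = 8.5·39 − 2·36 = 259.5000; (r_i+r_j)·cross = 10.5·259.5000 = 2724.7500
Σcross = 212.5000 → A = |Σcross|/2 = 106.2500 mm²
Σ(r_i+r_j)·cross = 6098.7500 → first moment M = |Σ|/6 = 1016.4583
R_c = M/A = 1016.4583/106.2500 = 9.5667 mm
θ = 336° = 5.864306 rad
V = θ·R_c·A = 5.864306·9.5667·106.2500 = 5960.823 mm³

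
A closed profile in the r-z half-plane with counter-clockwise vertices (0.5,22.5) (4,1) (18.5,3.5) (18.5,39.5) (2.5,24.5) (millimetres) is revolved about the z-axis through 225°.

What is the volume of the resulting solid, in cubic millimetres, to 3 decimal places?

Volume = 20757.092 mm³

Profile (r,z), 5 vertices: (0.5,22.5) (4,1) (18.5,3.5) (18.5,39.5) (2.5,24.5)
edge 0: (0.5,22.5)→(4,1)  cross = 0.5·1 − 4·22.5 = -89.5000; (r_i+r_j)·cross = 4.5·-89.5000 = -402.7500
edge 1: (4,1)→(18.5,3.5)  cross = 4·3.5 − 18.5·1 = -4.5000; (r_i+r_j)·cross = 22.5·-4.5000 = -101.2500
edge 2: (18.5,3.5)→(18.5,39.5)  cross = 18.5·39.5 − 18.5·3.5 = 666.0000; (r_i+r_j)·cross = 37·666.0000 = 24642.0000
edge 3: (18.5,39.5)→(2.5,24.5)  cross = 18.5·24.5 − 2.5·39.5 = 354.5000; (r_i+r_j)·cross = 21·354.5000 = 7444.5000
edge 4: (2.5,24.5)→(0.5,22.5)  cross = 2.5·22.5 − 0.5·24.5 = 44.0000; (r_i+r_j)·cross = 3·44.0000 = 132.0000
Σcross = 970.5000 → A = |Σcross|/2 = 485.2500 mm²
Σ(r_i+r_j)·cross = 31714.5000 → first moment M = |Σ|/6 = 5285.7500
R_c = M/A = 5285.7500/485.2500 = 10.8928 mm
θ = 225° = 3.926991 rad
V = θ·R_c·A = 3.926991·10.8928·485.2500 = 20757.092 mm³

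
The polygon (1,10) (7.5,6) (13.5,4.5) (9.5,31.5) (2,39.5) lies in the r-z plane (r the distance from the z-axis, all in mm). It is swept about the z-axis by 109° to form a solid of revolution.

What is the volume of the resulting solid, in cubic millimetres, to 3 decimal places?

Volume = 3408.839 mm³

Profile (r,z), 5 vertices: (1,10) (7.5,6) (13.5,4.5) (9.5,31.5) (2,39.5)
edge 0: (1,10)→(7.5,6)  cross = 1·6 − 7.5·10 = -69.0000; (r_i+r_j)·cross = 8.5·-69.0000 = -586.5000
edge 1: (7.5,6)→(13.5,4.5)  cross = 7.5·4.5 − 13.5·6 = -47.2500; (r_i+r_j)·cross = 21·-47.2500 = -992.2500
edge 2: (13.5,4.5)→(9.5,31.5)  cross = 13.5·31.5 − 9.5·4.5 = 382.5000; (r_i+r_j)·cross = 23·382.5000 = 8797.5000
edge 3: (9.5,31.5)→(2,39.5)  cross = 9.5·39.5 − 2·31.5 = 312.2500; (r_i+r_j)·cross = 11.5·312.2500 = 3590.8750
edge 4: (2,39.5)→(1,10)  cross = 2·10 − 1·39.5 = -19.5000; (r_i+r_j)·cross = 3·-19.5000 = -58.5000
Σcross = 559.0000 → A = |Σcross|/2 = 279.5000 mm²
Σ(r_i+r_j)·cross = 10751.1250 → first moment M = |Σ|/6 = 1791.8542
R_c = M/A = 1791.8542/279.5000 = 6.4109 mm
θ = 109° = 1.902409 rad
V = θ·R_c·A = 1.902409·6.4109·279.5000 = 3408.839 mm³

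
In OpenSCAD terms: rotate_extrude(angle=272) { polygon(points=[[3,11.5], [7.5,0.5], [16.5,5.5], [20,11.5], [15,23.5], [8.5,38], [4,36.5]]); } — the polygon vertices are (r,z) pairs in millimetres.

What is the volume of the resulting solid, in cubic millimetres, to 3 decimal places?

Profile (r,z), 7 vertices: (3,11.5) (7.5,0.5) (16.5,5.5) (20,11.5) (15,23.5) (8.5,38) (4,36.5)
edge 0: (3,11.5)→(7.5,0.5)  cross = 3·0.5 − 7.5·11.5 = -84.7500; (r_i+r_j)·cross = 10.5·-84.7500 = -889.8750
edge 1: (7.5,0.5)→(16.5,5.5)  cross = 7.5·5.5 − 16.5·0.5 = 33.0000; (r_i+r_j)·cross = 24·33.0000 = 792.0000
edge 2: (16.5,5.5)→(20,11.5)  cross = 16.5·11.5 − 20·5.5 = 79.7500; (r_i+r_j)·cross = 36.5·79.7500 = 2910.8750
edge 3: (20,11.5)→(15,23.5)  cross = 20·23.5 − 15·11.5 = 297.5000; (r_i+r_j)·cross = 35·297.5000 = 10412.5000
edge 4: (15,23.5)→(8.5,38)  cross = 15·38 − 8.5·23.5 = 370.2500; (r_i+r_j)·cross = 23.5·370.2500 = 8700.8750
edge 5: (8.5,38)→(4,36.5)  cross = 8.5·36.5 − 4·38 = 158.2500; (r_i+r_j)·cross = 12.5·158.2500 = 1978.1250
edge 6: (4,36.5)→(3,11.5)  cross = 4·11.5 − 3·36.5 = -63.5000; (r_i+r_j)·cross = 7·-63.5000 = -444.5000
Σcross = 790.5000 → A = |Σcross|/2 = 395.2500 mm²
Σ(r_i+r_j)·cross = 23460.0000 → first moment M = |Σ|/6 = 3910.0000
R_c = M/A = 3910.0000/395.2500 = 9.8925 mm
θ = 272° = 4.747296 rad
V = θ·R_c·A = 4.747296·9.8925·395.2500 = 18561.926 mm³

Volume = 18561.926 mm³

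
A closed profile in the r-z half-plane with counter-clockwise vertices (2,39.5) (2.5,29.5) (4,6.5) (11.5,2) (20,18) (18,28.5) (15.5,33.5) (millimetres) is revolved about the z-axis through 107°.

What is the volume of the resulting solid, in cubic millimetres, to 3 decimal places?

Volume = 8614.594 mm³

Profile (r,z), 7 vertices: (2,39.5) (2.5,29.5) (4,6.5) (11.5,2) (20,18) (18,28.5) (15.5,33.5)
edge 0: (2,39.5)→(2.5,29.5)  cross = 2·29.5 − 2.5·39.5 = -39.7500; (r_i+r_j)·cross = 4.5·-39.7500 = -178.8750
edge 1: (2.5,29.5)→(4,6.5)  cross = 2.5·6.5 − 4·29.5 = -101.7500; (r_i+r_j)·cross = 6.5·-101.7500 = -661.3750
edge 2: (4,6.5)→(11.5,2)  cross = 4·2 − 11.5·6.5 = -66.7500; (r_i+r_j)·cross = 15.5·-66.7500 = -1034.6250
edge 3: (11.5,2)→(20,18)  cross = 11.5·18 − 20·2 = 167.0000; (r_i+r_j)·cross = 31.5·167.0000 = 5260.5000
edge 4: (20,18)→(18,28.5)  cross = 20·28.5 − 18·18 = 246.0000; (r_i+r_j)·cross = 38·246.0000 = 9348.0000
edge 5: (18,28.5)→(15.5,33.5)  cross = 18·33.5 − 15.5·28.5 = 161.2500; (r_i+r_j)·cross = 33.5·161.2500 = 5401.8750
edge 6: (15.5,33.5)→(2,39.5)  cross = 15.5·39.5 − 2·33.5 = 545.2500; (r_i+r_j)·cross = 17.5·545.2500 = 9541.8750
Σcross = 911.2500 → A = |Σcross|/2 = 455.6250 mm²
Σ(r_i+r_j)·cross = 27677.3750 → first moment M = |Σ|/6 = 4612.8958
R_c = M/A = 4612.8958/455.6250 = 10.1243 mm
θ = 107° = 1.867502 rad
V = θ·R_c·A = 1.867502·10.1243·455.6250 = 8614.594 mm³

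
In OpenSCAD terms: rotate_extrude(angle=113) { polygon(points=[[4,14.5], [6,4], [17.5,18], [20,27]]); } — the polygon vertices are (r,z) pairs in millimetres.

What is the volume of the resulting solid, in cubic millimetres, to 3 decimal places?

Profile (r,z), 4 vertices: (4,14.5) (6,4) (17.5,18) (20,27)
edge 0: (4,14.5)→(6,4)  cross = 4·4 − 6·14.5 = -71.0000; (r_i+r_j)·cross = 10·-71.0000 = -710.0000
edge 1: (6,4)→(17.5,18)  cross = 6·18 − 17.5·4 = 38.0000; (r_i+r_j)·cross = 23.5·38.0000 = 893.0000
edge 2: (17.5,18)→(20,27)  cross = 17.5·27 − 20·18 = 112.5000; (r_i+r_j)·cross = 37.5·112.5000 = 4218.7500
edge 3: (20,27)→(4,14.5)  cross = 20·14.5 − 4·27 = 182.0000; (r_i+r_j)·cross = 24·182.0000 = 4368.0000
Σcross = 261.5000 → A = |Σcross|/2 = 130.7500 mm²
Σ(r_i+r_j)·cross = 8769.7500 → first moment M = |Σ|/6 = 1461.6250
R_c = M/A = 1461.6250/130.7500 = 11.1788 mm
θ = 113° = 1.972222 rad
V = θ·R_c·A = 1.972222·11.1788·130.7500 = 2882.649 mm³

Volume = 2882.649 mm³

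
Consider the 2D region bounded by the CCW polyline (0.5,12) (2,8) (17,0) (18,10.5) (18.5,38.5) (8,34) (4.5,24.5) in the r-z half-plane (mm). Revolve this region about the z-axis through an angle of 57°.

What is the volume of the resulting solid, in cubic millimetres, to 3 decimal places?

Profile (r,z), 7 vertices: (0.5,12) (2,8) (17,0) (18,10.5) (18.5,38.5) (8,34) (4.5,24.5)
edge 0: (0.5,12)→(2,8)  cross = 0.5·8 − 2·12 = -20.0000; (r_i+r_j)·cross = 2.5·-20.0000 = -50.0000
edge 1: (2,8)→(17,0)  cross = 2·0 − 17·8 = -136.0000; (r_i+r_j)·cross = 19·-136.0000 = -2584.0000
edge 2: (17,0)→(18,10.5)  cross = 17·10.5 − 18·0 = 178.5000; (r_i+r_j)·cross = 35·178.5000 = 6247.5000
edge 3: (18,10.5)→(18.5,38.5)  cross = 18·38.5 − 18.5·10.5 = 498.7500; (r_i+r_j)·cross = 36.5·498.7500 = 18204.3750
edge 4: (18.5,38.5)→(8,34)  cross = 18.5·34 − 8·38.5 = 321.0000; (r_i+r_j)·cross = 26.5·321.0000 = 8506.5000
edge 5: (8,34)→(4.5,24.5)  cross = 8·24.5 − 4.5·34 = 43.0000; (r_i+r_j)·cross = 12.5·43.0000 = 537.5000
edge 6: (4.5,24.5)→(0.5,12)  cross = 4.5·12 − 0.5·24.5 = 41.7500; (r_i+r_j)·cross = 5·41.7500 = 208.7500
Σcross = 927.0000 → A = |Σcross|/2 = 463.5000 mm²
Σ(r_i+r_j)·cross = 31070.6250 → first moment M = |Σ|/6 = 5178.4375
R_c = M/A = 5178.4375/463.5000 = 11.1725 mm
θ = 57° = 0.994838 rad
V = θ·R_c·A = 0.994838·11.1725·463.5000 = 5151.705 mm³

Volume = 5151.705 mm³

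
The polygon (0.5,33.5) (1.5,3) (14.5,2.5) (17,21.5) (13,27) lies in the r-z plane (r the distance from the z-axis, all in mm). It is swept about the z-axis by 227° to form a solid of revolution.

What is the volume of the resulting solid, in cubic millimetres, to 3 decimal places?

Profile (r,z), 5 vertices: (0.5,33.5) (1.5,3) (14.5,2.5) (17,21.5) (13,27)
edge 0: (0.5,33.5)→(1.5,3)  cross = 0.5·3 − 1.5·33.5 = -48.7500; (r_i+r_j)·cross = 2·-48.7500 = -97.5000
edge 1: (1.5,3)→(14.5,2.5)  cross = 1.5·2.5 − 14.5·3 = -39.7500; (r_i+r_j)·cross = 16·-39.7500 = -636.0000
edge 2: (14.5,2.5)→(17,21.5)  cross = 14.5·21.5 − 17·2.5 = 269.2500; (r_i+r_j)·cross = 31.5·269.2500 = 8481.3750
edge 3: (17,21.5)→(13,27)  cross = 17·27 − 13·21.5 = 179.5000; (r_i+r_j)·cross = 30·179.5000 = 5385.0000
edge 4: (13,27)→(0.5,33.5)  cross = 13·33.5 − 0.5·27 = 422.0000; (r_i+r_j)·cross = 13.5·422.0000 = 5697.0000
Σcross = 782.2500 → A = |Σcross|/2 = 391.1250 mm²
Σ(r_i+r_j)·cross = 18829.8750 → first moment M = |Σ|/6 = 3138.3125
R_c = M/A = 3138.3125/391.1250 = 8.0238 mm
θ = 227° = 3.961897 rad
V = θ·R_c·A = 3.961897·8.0238·391.1250 = 12433.672 mm³

Volume = 12433.672 mm³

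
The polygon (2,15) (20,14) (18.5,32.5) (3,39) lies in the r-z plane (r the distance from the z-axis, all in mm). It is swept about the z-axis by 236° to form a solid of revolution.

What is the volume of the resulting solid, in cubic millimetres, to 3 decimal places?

Profile (r,z), 4 vertices: (2,15) (20,14) (18.5,32.5) (3,39)
edge 0: (2,15)→(20,14)  cross = 2·14 − 20·15 = -272.0000; (r_i+r_j)·cross = 22·-272.0000 = -5984.0000
edge 1: (20,14)→(18.5,32.5)  cross = 20·32.5 − 18.5·14 = 391.0000; (r_i+r_j)·cross = 38.5·391.0000 = 15053.5000
edge 2: (18.5,32.5)→(3,39)  cross = 18.5·39 − 3·32.5 = 624.0000; (r_i+r_j)·cross = 21.5·624.0000 = 13416.0000
edge 3: (3,39)→(2,15)  cross = 3·15 − 2·39 = -33.0000; (r_i+r_j)·cross = 5·-33.0000 = -165.0000
Σcross = 710.0000 → A = |Σcross|/2 = 355.0000 mm²
Σ(r_i+r_j)·cross = 22320.5000 → first moment M = |Σ|/6 = 3720.0833
R_c = M/A = 3720.0833/355.0000 = 10.4791 mm
θ = 236° = 4.118977 rad
V = θ·R_c·A = 4.118977·10.4791·355.0000 = 15322.938 mm³

Volume = 15322.938 mm³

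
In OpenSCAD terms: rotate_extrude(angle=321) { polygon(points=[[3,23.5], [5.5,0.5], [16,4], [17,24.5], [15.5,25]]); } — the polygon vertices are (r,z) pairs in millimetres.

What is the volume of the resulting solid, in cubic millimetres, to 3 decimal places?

Profile (r,z), 5 vertices: (3,23.5) (5.5,0.5) (16,4) (17,24.5) (15.5,25)
edge 0: (3,23.5)→(5.5,0.5)  cross = 3·0.5 − 5.5·23.5 = -127.7500; (r_i+r_j)·cross = 8.5·-127.7500 = -1085.8750
edge 1: (5.5,0.5)→(16,4)  cross = 5.5·4 − 16·0.5 = 14.0000; (r_i+r_j)·cross = 21.5·14.0000 = 301.0000
edge 2: (16,4)→(17,24.5)  cross = 16·24.5 − 17·4 = 324.0000; (r_i+r_j)·cross = 33·324.0000 = 10692.0000
edge 3: (17,24.5)→(15.5,25)  cross = 17·25 − 15.5·24.5 = 45.2500; (r_i+r_j)·cross = 32.5·45.2500 = 1470.6250
edge 4: (15.5,25)→(3,23.5)  cross = 15.5·23.5 − 3·25 = 289.2500; (r_i+r_j)·cross = 18.5·289.2500 = 5351.1250
Σcross = 544.7500 → A = |Σcross|/2 = 272.3750 mm²
Σ(r_i+r_j)·cross = 16728.8750 → first moment M = |Σ|/6 = 2788.1458
R_c = M/A = 2788.1458/272.3750 = 10.2364 mm
θ = 321° = 5.602507 rad
V = θ·R_c·A = 5.602507·10.2364·272.3750 = 15620.606 mm³

Volume = 15620.606 mm³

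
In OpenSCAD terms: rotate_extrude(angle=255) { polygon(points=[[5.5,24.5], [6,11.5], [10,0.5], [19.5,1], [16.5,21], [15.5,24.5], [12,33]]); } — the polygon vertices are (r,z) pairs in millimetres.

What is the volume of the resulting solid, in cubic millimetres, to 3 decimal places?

Volume = 16222.585 mm³

Profile (r,z), 7 vertices: (5.5,24.5) (6,11.5) (10,0.5) (19.5,1) (16.5,21) (15.5,24.5) (12,33)
edge 0: (5.5,24.5)→(6,11.5)  cross = 5.5·11.5 − 6·24.5 = -83.7500; (r_i+r_j)·cross = 11.5·-83.7500 = -963.1250
edge 1: (6,11.5)→(10,0.5)  cross = 6·0.5 − 10·11.5 = -112.0000; (r_i+r_j)·cross = 16·-112.0000 = -1792.0000
edge 2: (10,0.5)→(19.5,1)  cross = 10·1 − 19.5·0.5 = 0.2500; (r_i+r_j)·cross = 29.5·0.2500 = 7.3750
edge 3: (19.5,1)→(16.5,21)  cross = 19.5·21 − 16.5·1 = 393.0000; (r_i+r_j)·cross = 36·393.0000 = 14148.0000
edge 4: (16.5,21)→(15.5,24.5)  cross = 16.5·24.5 − 15.5·21 = 78.7500; (r_i+r_j)·cross = 32·78.7500 = 2520.0000
edge 5: (15.5,24.5)→(12,33)  cross = 15.5·33 − 12·24.5 = 217.5000; (r_i+r_j)·cross = 27.5·217.5000 = 5981.2500
edge 6: (12,33)→(5.5,24.5)  cross = 12·24.5 − 5.5·33 = 112.5000; (r_i+r_j)·cross = 17.5·112.5000 = 1968.7500
Σcross = 606.2500 → A = |Σcross|/2 = 303.1250 mm²
Σ(r_i+r_j)·cross = 21870.2500 → first moment M = |Σ|/6 = 3645.0417
R_c = M/A = 3645.0417/303.1250 = 12.0249 mm
θ = 255° = 4.450590 rad
V = θ·R_c·A = 4.450590·12.0249·303.1250 = 16222.585 mm³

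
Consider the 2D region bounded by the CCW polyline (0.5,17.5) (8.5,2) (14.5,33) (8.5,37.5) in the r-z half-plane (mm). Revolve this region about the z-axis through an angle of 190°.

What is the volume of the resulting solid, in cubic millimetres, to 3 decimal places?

Profile (r,z), 4 vertices: (0.5,17.5) (8.5,2) (14.5,33) (8.5,37.5)
edge 0: (0.5,17.5)→(8.5,2)  cross = 0.5·2 − 8.5·17.5 = -147.7500; (r_i+r_j)·cross = 9·-147.7500 = -1329.7500
edge 1: (8.5,2)→(14.5,33)  cross = 8.5·33 − 14.5·2 = 251.5000; (r_i+r_j)·cross = 23·251.5000 = 5784.5000
edge 2: (14.5,33)→(8.5,37.5)  cross = 14.5·37.5 − 8.5·33 = 263.2500; (r_i+r_j)·cross = 23·263.2500 = 6054.7500
edge 3: (8.5,37.5)→(0.5,17.5)  cross = 8.5·17.5 − 0.5·37.5 = 130.0000; (r_i+r_j)·cross = 9·130.0000 = 1170.0000
Σcross = 497.0000 → A = |Σcross|/2 = 248.5000 mm²
Σ(r_i+r_j)·cross = 11679.5000 → first moment M = |Σ|/6 = 1946.5833
R_c = M/A = 1946.5833/248.5000 = 7.8333 mm
θ = 190° = 3.316126 rad
V = θ·R_c·A = 3.316126·7.8333·248.5000 = 6455.115 mm³

Volume = 6455.115 mm³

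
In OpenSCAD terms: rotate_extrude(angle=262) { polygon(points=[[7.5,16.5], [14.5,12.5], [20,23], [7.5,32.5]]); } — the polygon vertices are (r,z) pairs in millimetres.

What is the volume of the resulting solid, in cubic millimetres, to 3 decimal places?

Profile (r,z), 4 vertices: (7.5,16.5) (14.5,12.5) (20,23) (7.5,32.5)
edge 0: (7.5,16.5)→(14.5,12.5)  cross = 7.5·12.5 − 14.5·16.5 = -145.5000; (r_i+r_j)·cross = 22·-145.5000 = -3201.0000
edge 1: (14.5,12.5)→(20,23)  cross = 14.5·23 − 20·12.5 = 83.5000; (r_i+r_j)·cross = 34.5·83.5000 = 2880.7500
edge 2: (20,23)→(7.5,32.5)  cross = 20·32.5 − 7.5·23 = 477.5000; (r_i+r_j)·cross = 27.5·477.5000 = 13131.2500
edge 3: (7.5,32.5)→(7.5,16.5)  cross = 7.5·16.5 − 7.5·32.5 = -120.0000; (r_i+r_j)·cross = 15·-120.0000 = -1800.0000
Σcross = 295.5000 → A = |Σcross|/2 = 147.7500 mm²
Σ(r_i+r_j)·cross = 11011.0000 → first moment M = |Σ|/6 = 1835.1667
R_c = M/A = 1835.1667/147.7500 = 12.4208 mm
θ = 262° = 4.572763 rad
V = θ·R_c·A = 4.572763·12.4208·147.7500 = 8391.782 mm³

Volume = 8391.782 mm³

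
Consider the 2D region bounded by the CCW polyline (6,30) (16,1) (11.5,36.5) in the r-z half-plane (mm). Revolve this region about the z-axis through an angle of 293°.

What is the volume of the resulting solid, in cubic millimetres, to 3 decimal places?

Profile (r,z), 3 vertices: (6,30) (16,1) (11.5,36.5)
edge 0: (6,30)→(16,1)  cross = 6·1 − 16·30 = -474.0000; (r_i+r_j)·cross = 22·-474.0000 = -10428.0000
edge 1: (16,1)→(11.5,36.5)  cross = 16·36.5 − 11.5·1 = 572.5000; (r_i+r_j)·cross = 27.5·572.5000 = 15743.7500
edge 2: (11.5,36.5)→(6,30)  cross = 11.5·30 − 6·36.5 = 126.0000; (r_i+r_j)·cross = 17.5·126.0000 = 2205.0000
Σcross = 224.5000 → A = |Σcross|/2 = 112.2500 mm²
Σ(r_i+r_j)·cross = 7520.7500 → first moment M = |Σ|/6 = 1253.4583
R_c = M/A = 1253.4583/112.2500 = 11.1667 mm
θ = 293° = 5.113815 rad
V = θ·R_c·A = 5.113815·11.1667·112.2500 = 6409.954 mm³

Volume = 6409.954 mm³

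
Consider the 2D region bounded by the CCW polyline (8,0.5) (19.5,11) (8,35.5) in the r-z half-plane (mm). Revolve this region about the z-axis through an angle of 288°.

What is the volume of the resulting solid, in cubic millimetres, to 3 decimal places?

Volume = 11970.515 mm³

Profile (r,z), 3 vertices: (8,0.5) (19.5,11) (8,35.5)
edge 0: (8,0.5)→(19.5,11)  cross = 8·11 − 19.5·0.5 = 78.2500; (r_i+r_j)·cross = 27.5·78.2500 = 2151.8750
edge 1: (19.5,11)→(8,35.5)  cross = 19.5·35.5 − 8·11 = 604.2500; (r_i+r_j)·cross = 27.5·604.2500 = 16616.8750
edge 2: (8,35.5)→(8,0.5)  cross = 8·0.5 − 8·35.5 = -280.0000; (r_i+r_j)·cross = 16·-280.0000 = -4480.0000
Σcross = 402.5000 → A = |Σcross|/2 = 201.2500 mm²
Σ(r_i+r_j)·cross = 14288.7500 → first moment M = |Σ|/6 = 2381.4583
R_c = M/A = 2381.4583/201.2500 = 11.8333 mm
θ = 288° = 5.026548 rad
V = θ·R_c·A = 5.026548·11.8333·201.2500 = 11970.515 mm³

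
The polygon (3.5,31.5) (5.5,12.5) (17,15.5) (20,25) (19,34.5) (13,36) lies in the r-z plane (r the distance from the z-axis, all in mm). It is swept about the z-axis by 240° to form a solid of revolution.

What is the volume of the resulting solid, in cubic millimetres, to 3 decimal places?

Volume = 14538.680 mm³

Profile (r,z), 6 vertices: (3.5,31.5) (5.5,12.5) (17,15.5) (20,25) (19,34.5) (13,36)
edge 0: (3.5,31.5)→(5.5,12.5)  cross = 3.5·12.5 − 5.5·31.5 = -129.5000; (r_i+r_j)·cross = 9·-129.5000 = -1165.5000
edge 1: (5.5,12.5)→(17,15.5)  cross = 5.5·15.5 − 17·12.5 = -127.2500; (r_i+r_j)·cross = 22.5·-127.2500 = -2863.1250
edge 2: (17,15.5)→(20,25)  cross = 17·25 − 20·15.5 = 115.0000; (r_i+r_j)·cross = 37·115.0000 = 4255.0000
edge 3: (20,25)→(19,34.5)  cross = 20·34.5 − 19·25 = 215.0000; (r_i+r_j)·cross = 39·215.0000 = 8385.0000
edge 4: (19,34.5)→(13,36)  cross = 19·36 − 13·34.5 = 235.5000; (r_i+r_j)·cross = 32·235.5000 = 7536.0000
edge 5: (13,36)→(3.5,31.5)  cross = 13·31.5 − 3.5·36 = 283.5000; (r_i+r_j)·cross = 16.5·283.5000 = 4677.7500
Σcross = 592.2500 → A = |Σcross|/2 = 296.1250 mm²
Σ(r_i+r_j)·cross = 20825.1250 → first moment M = |Σ|/6 = 3470.8542
R_c = M/A = 3470.8542/296.1250 = 11.7209 mm
θ = 240° = 4.188790 rad
V = θ·R_c·A = 4.188790·11.7209·296.1250 = 14538.680 mm³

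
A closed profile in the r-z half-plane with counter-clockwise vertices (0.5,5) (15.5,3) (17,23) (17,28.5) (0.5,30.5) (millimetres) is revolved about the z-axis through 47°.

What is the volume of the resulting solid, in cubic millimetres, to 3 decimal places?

Volume = 2830.513 mm³

Profile (r,z), 5 vertices: (0.5,5) (15.5,3) (17,23) (17,28.5) (0.5,30.5)
edge 0: (0.5,5)→(15.5,3)  cross = 0.5·3 − 15.5·5 = -76.0000; (r_i+r_j)·cross = 16·-76.0000 = -1216.0000
edge 1: (15.5,3)→(17,23)  cross = 15.5·23 − 17·3 = 305.5000; (r_i+r_j)·cross = 32.5·305.5000 = 9928.7500
edge 2: (17,23)→(17,28.5)  cross = 17·28.5 − 17·23 = 93.5000; (r_i+r_j)·cross = 34·93.5000 = 3179.0000
edge 3: (17,28.5)→(0.5,30.5)  cross = 17·30.5 − 0.5·28.5 = 504.2500; (r_i+r_j)·cross = 17.5·504.2500 = 8824.3750
edge 4: (0.5,30.5)→(0.5,5)  cross = 0.5·5 − 0.5·30.5 = -12.7500; (r_i+r_j)·cross = 1·-12.7500 = -12.7500
Σcross = 814.5000 → A = |Σcross|/2 = 407.2500 mm²
Σ(r_i+r_j)·cross = 20703.3750 → first moment M = |Σ|/6 = 3450.5625
R_c = M/A = 3450.5625/407.2500 = 8.4728 mm
θ = 47° = 0.820305 rad
V = θ·R_c·A = 0.820305·8.4728·407.2500 = 2830.513 mm³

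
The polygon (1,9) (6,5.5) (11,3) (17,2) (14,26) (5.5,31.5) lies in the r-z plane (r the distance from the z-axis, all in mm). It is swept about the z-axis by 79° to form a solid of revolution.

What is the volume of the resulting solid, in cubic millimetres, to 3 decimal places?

Volume = 3880.891 mm³

Profile (r,z), 6 vertices: (1,9) (6,5.5) (11,3) (17,2) (14,26) (5.5,31.5)
edge 0: (1,9)→(6,5.5)  cross = 1·5.5 − 6·9 = -48.5000; (r_i+r_j)·cross = 7·-48.5000 = -339.5000
edge 1: (6,5.5)→(11,3)  cross = 6·3 − 11·5.5 = -42.5000; (r_i+r_j)·cross = 17·-42.5000 = -722.5000
edge 2: (11,3)→(17,2)  cross = 11·2 − 17·3 = -29.0000; (r_i+r_j)·cross = 28·-29.0000 = -812.0000
edge 3: (17,2)→(14,26)  cross = 17·26 − 14·2 = 414.0000; (r_i+r_j)·cross = 31·414.0000 = 12834.0000
edge 4: (14,26)→(5.5,31.5)  cross = 14·31.5 − 5.5·26 = 298.0000; (r_i+r_j)·cross = 19.5·298.0000 = 5811.0000
edge 5: (5.5,31.5)→(1,9)  cross = 5.5·9 − 1·31.5 = 18.0000; (r_i+r_j)·cross = 6.5·18.0000 = 117.0000
Σcross = 610.0000 → A = |Σcross|/2 = 305.0000 mm²
Σ(r_i+r_j)·cross = 16888.0000 → first moment M = |Σ|/6 = 2814.6667
R_c = M/A = 2814.6667/305.0000 = 9.2284 mm
θ = 79° = 1.378810 rad
V = θ·R_c·A = 1.378810·9.2284·305.0000 = 3880.891 mm³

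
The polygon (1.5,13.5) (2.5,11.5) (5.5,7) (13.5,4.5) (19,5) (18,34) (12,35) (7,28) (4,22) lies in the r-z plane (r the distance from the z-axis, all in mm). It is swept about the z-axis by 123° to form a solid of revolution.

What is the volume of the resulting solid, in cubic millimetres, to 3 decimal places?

Profile (r,z), 9 vertices: (1.5,13.5) (2.5,11.5) (5.5,7) (13.5,4.5) (19,5) (18,34) (12,35) (7,28) (4,22)
edge 0: (1.5,13.5)→(2.5,11.5)  cross = 1.5·11.5 − 2.5·13.5 = -16.5000; (r_i+r_j)·cross = 4·-16.5000 = -66.0000
edge 1: (2.5,11.5)→(5.5,7)  cross = 2.5·7 − 5.5·11.5 = -45.7500; (r_i+r_j)·cross = 8·-45.7500 = -366.0000
edge 2: (5.5,7)→(13.5,4.5)  cross = 5.5·4.5 − 13.5·7 = -69.7500; (r_i+r_j)·cross = 19·-69.7500 = -1325.2500
edge 3: (13.5,4.5)→(19,5)  cross = 13.5·5 − 19·4.5 = -18.0000; (r_i+r_j)·cross = 32.5·-18.0000 = -585.0000
edge 4: (19,5)→(18,34)  cross = 19·34 − 18·5 = 556.0000; (r_i+r_j)·cross = 37·556.0000 = 20572.0000
edge 5: (18,34)→(12,35)  cross = 18·35 − 12·34 = 222.0000; (r_i+r_j)·cross = 30·222.0000 = 6660.0000
edge 6: (12,35)→(7,28)  cross = 12·28 − 7·35 = 91.0000; (r_i+r_j)·cross = 19·91.0000 = 1729.0000
edge 7: (7,28)→(4,22)  cross = 7·22 − 4·28 = 42.0000; (r_i+r_j)·cross = 11·42.0000 = 462.0000
edge 8: (4,22)→(1.5,13.5)  cross = 4·13.5 − 1.5·22 = 21.0000; (r_i+r_j)·cross = 5.5·21.0000 = 115.5000
Σcross = 782.0000 → A = |Σcross|/2 = 391.0000 mm²
Σ(r_i+r_j)·cross = 27196.2500 → first moment M = |Σ|/6 = 4532.7083
R_c = M/A = 4532.7083/391.0000 = 11.5926 mm
θ = 123° = 2.146755 rad
V = θ·R_c·A = 2.146755·11.5926·391.0000 = 9730.614 mm³

Volume = 9730.614 mm³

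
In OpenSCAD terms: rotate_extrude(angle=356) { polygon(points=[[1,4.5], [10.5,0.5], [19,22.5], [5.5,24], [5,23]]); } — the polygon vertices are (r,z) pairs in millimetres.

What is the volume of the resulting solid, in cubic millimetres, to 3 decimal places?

Volume = 14867.435 mm³

Profile (r,z), 5 vertices: (1,4.5) (10.5,0.5) (19,22.5) (5.5,24) (5,23)
edge 0: (1,4.5)→(10.5,0.5)  cross = 1·0.5 − 10.5·4.5 = -46.7500; (r_i+r_j)·cross = 11.5·-46.7500 = -537.6250
edge 1: (10.5,0.5)→(19,22.5)  cross = 10.5·22.5 − 19·0.5 = 226.7500; (r_i+r_j)·cross = 29.5·226.7500 = 6689.1250
edge 2: (19,22.5)→(5.5,24)  cross = 19·24 − 5.5·22.5 = 332.2500; (r_i+r_j)·cross = 24.5·332.2500 = 8140.1250
edge 3: (5.5,24)→(5,23)  cross = 5.5·23 − 5·24 = 6.5000; (r_i+r_j)·cross = 10.5·6.5000 = 68.2500
edge 4: (5,23)→(1,4.5)  cross = 5·4.5 − 1·23 = -0.5000; (r_i+r_j)·cross = 6·-0.5000 = -3.0000
Σcross = 518.2500 → A = |Σcross|/2 = 259.1250 mm²
Σ(r_i+r_j)·cross = 14356.8750 → first moment M = |Σ|/6 = 2392.8125
R_c = M/A = 2392.8125/259.1250 = 9.2342 mm
θ = 356° = 6.213372 rad
V = θ·R_c·A = 6.213372·9.2342·259.1250 = 14867.435 mm³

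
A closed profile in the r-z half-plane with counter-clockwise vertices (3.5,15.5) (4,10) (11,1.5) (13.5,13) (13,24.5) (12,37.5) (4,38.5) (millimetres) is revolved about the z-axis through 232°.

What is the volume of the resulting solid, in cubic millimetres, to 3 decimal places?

Profile (r,z), 7 vertices: (3.5,15.5) (4,10) (11,1.5) (13.5,13) (13,24.5) (12,37.5) (4,38.5)
edge 0: (3.5,15.5)→(4,10)  cross = 3.5·10 − 4·15.5 = -27.0000; (r_i+r_j)·cross = 7.5·-27.0000 = -202.5000
edge 1: (4,10)→(11,1.5)  cross = 4·1.5 − 11·10 = -104.0000; (r_i+r_j)·cross = 15·-104.0000 = -1560.0000
edge 2: (11,1.5)→(13.5,13)  cross = 11·13 − 13.5·1.5 = 122.7500; (r_i+r_j)·cross = 24.5·122.7500 = 3007.3750
edge 3: (13.5,13)→(13,24.5)  cross = 13.5·24.5 − 13·13 = 161.7500; (r_i+r_j)·cross = 26.5·161.7500 = 4286.3750
edge 4: (13,24.5)→(12,37.5)  cross = 13·37.5 − 12·24.5 = 193.5000; (r_i+r_j)·cross = 25·193.5000 = 4837.5000
edge 5: (12,37.5)→(4,38.5)  cross = 12·38.5 − 4·37.5 = 312.0000; (r_i+r_j)·cross = 16·312.0000 = 4992.0000
edge 6: (4,38.5)→(3.5,15.5)  cross = 4·15.5 − 3.5·38.5 = -72.7500; (r_i+r_j)·cross = 7.5·-72.7500 = -545.6250
Σcross = 586.2500 → A = |Σcross|/2 = 293.1250 mm²
Σ(r_i+r_j)·cross = 14815.1250 → first moment M = |Σ|/6 = 2469.1875
R_c = M/A = 2469.1875/293.1250 = 8.4237 mm
θ = 232° = 4.049164 rad
V = θ·R_c·A = 4.049164·8.4237·293.1250 = 9998.145 mm³

Volume = 9998.145 mm³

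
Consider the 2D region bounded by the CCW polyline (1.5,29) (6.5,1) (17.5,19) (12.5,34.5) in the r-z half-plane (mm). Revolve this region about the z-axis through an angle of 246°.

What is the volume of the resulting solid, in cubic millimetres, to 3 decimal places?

Profile (r,z), 4 vertices: (1.5,29) (6.5,1) (17.5,19) (12.5,34.5)
edge 0: (1.5,29)→(6.5,1)  cross = 1.5·1 − 6.5·29 = -187.0000; (r_i+r_j)·cross = 8·-187.0000 = -1496.0000
edge 1: (6.5,1)→(17.5,19)  cross = 6.5·19 − 17.5·1 = 106.0000; (r_i+r_j)·cross = 24·106.0000 = 2544.0000
edge 2: (17.5,19)→(12.5,34.5)  cross = 17.5·34.5 − 12.5·19 = 366.2500; (r_i+r_j)·cross = 30·366.2500 = 10987.5000
edge 3: (12.5,34.5)→(1.5,29)  cross = 12.5·29 − 1.5·34.5 = 310.7500; (r_i+r_j)·cross = 14·310.7500 = 4350.5000
Σcross = 596.0000 → A = |Σcross|/2 = 298.0000 mm²
Σ(r_i+r_j)·cross = 16386.0000 → first moment M = |Σ|/6 = 2731.0000
R_c = M/A = 2731.0000/298.0000 = 9.1644 mm
θ = 246° = 4.293510 rad
V = θ·R_c·A = 4.293510·9.1644·298.0000 = 11725.576 mm³

Volume = 11725.576 mm³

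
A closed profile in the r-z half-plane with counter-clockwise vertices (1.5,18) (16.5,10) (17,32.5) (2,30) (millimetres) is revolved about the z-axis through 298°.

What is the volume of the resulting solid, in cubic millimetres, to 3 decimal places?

Volume = 13537.439 mm³

Profile (r,z), 4 vertices: (1.5,18) (16.5,10) (17,32.5) (2,30)
edge 0: (1.5,18)→(16.5,10)  cross = 1.5·10 − 16.5·18 = -282.0000; (r_i+r_j)·cross = 18·-282.0000 = -5076.0000
edge 1: (16.5,10)→(17,32.5)  cross = 16.5·32.5 − 17·10 = 366.2500; (r_i+r_j)·cross = 33.5·366.2500 = 12269.3750
edge 2: (17,32.5)→(2,30)  cross = 17·30 − 2·32.5 = 445.0000; (r_i+r_j)·cross = 19·445.0000 = 8455.0000
edge 3: (2,30)→(1.5,18)  cross = 2·18 − 1.5·30 = -9.0000; (r_i+r_j)·cross = 3.5·-9.0000 = -31.5000
Σcross = 520.2500 → A = |Σcross|/2 = 260.1250 mm²
Σ(r_i+r_j)·cross = 15616.8750 → first moment M = |Σ|/6 = 2602.8125
R_c = M/A = 2602.8125/260.1250 = 10.0060 mm
θ = 298° = 5.201081 rad
V = θ·R_c·A = 5.201081·10.0060·260.1250 = 13537.439 mm³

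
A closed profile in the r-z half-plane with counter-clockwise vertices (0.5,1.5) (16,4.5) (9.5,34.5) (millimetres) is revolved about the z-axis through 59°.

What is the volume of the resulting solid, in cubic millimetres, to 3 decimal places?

Profile (r,z), 3 vertices: (0.5,1.5) (16,4.5) (9.5,34.5)
edge 0: (0.5,1.5)→(16,4.5)  cross = 0.5·4.5 − 16·1.5 = -21.7500; (r_i+r_j)·cross = 16.5·-21.7500 = -358.8750
edge 1: (16,4.5)→(9.5,34.5)  cross = 16·34.5 − 9.5·4.5 = 509.2500; (r_i+r_j)·cross = 25.5·509.2500 = 12985.8750
edge 2: (9.5,34.5)→(0.5,1.5)  cross = 9.5·1.5 − 0.5·34.5 = -3.0000; (r_i+r_j)·cross = 10·-3.0000 = -30.0000
Σcross = 484.5000 → A = |Σcross|/2 = 242.2500 mm²
Σ(r_i+r_j)·cross = 12597.0000 → first moment M = |Σ|/6 = 2099.5000
R_c = M/A = 2099.5000/242.2500 = 8.6667 mm
θ = 59° = 1.029744 rad
V = θ·R_c·A = 1.029744·8.6667·242.2500 = 2161.948 mm³

Volume = 2161.948 mm³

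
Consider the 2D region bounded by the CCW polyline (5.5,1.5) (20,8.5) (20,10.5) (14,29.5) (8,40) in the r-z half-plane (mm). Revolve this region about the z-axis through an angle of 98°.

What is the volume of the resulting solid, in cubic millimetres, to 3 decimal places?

Profile (r,z), 5 vertices: (5.5,1.5) (20,8.5) (20,10.5) (14,29.5) (8,40)
edge 0: (5.5,1.5)→(20,8.5)  cross = 5.5·8.5 − 20·1.5 = 16.7500; (r_i+r_j)·cross = 25.5·16.7500 = 427.1250
edge 1: (20,8.5)→(20,10.5)  cross = 20·10.5 − 20·8.5 = 40.0000; (r_i+r_j)·cross = 40·40.0000 = 1600.0000
edge 2: (20,10.5)→(14,29.5)  cross = 20·29.5 − 14·10.5 = 443.0000; (r_i+r_j)·cross = 34·443.0000 = 15062.0000
edge 3: (14,29.5)→(8,40)  cross = 14·40 − 8·29.5 = 324.0000; (r_i+r_j)·cross = 22·324.0000 = 7128.0000
edge 4: (8,40)→(5.5,1.5)  cross = 8·1.5 − 5.5·40 = -208.0000; (r_i+r_j)·cross = 13.5·-208.0000 = -2808.0000
Σcross = 615.7500 → A = |Σcross|/2 = 307.8750 mm²
Σ(r_i+r_j)·cross = 21409.1250 → first moment M = |Σ|/6 = 3568.1875
R_c = M/A = 3568.1875/307.8750 = 11.5897 mm
θ = 98° = 1.710423 rad
V = θ·R_c·A = 1.710423·11.5897·307.8750 = 6103.109 mm³

Volume = 6103.109 mm³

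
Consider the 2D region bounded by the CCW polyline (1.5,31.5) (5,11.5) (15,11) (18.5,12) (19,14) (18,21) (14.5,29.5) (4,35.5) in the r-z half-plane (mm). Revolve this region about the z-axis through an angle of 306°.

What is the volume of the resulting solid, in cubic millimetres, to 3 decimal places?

Profile (r,z), 8 vertices: (1.5,31.5) (5,11.5) (15,11) (18.5,12) (19,14) (18,21) (14.5,29.5) (4,35.5)
edge 0: (1.5,31.5)→(5,11.5)  cross = 1.5·11.5 − 5·31.5 = -140.2500; (r_i+r_j)·cross = 6.5·-140.2500 = -911.6250
edge 1: (5,11.5)→(15,11)  cross = 5·11 − 15·11.5 = -117.5000; (r_i+r_j)·cross = 20·-117.5000 = -2350.0000
edge 2: (15,11)→(18.5,12)  cross = 15·12 − 18.5·11 = -23.5000; (r_i+r_j)·cross = 33.5·-23.5000 = -787.2500
edge 3: (18.5,12)→(19,14)  cross = 18.5·14 − 19·12 = 31.0000; (r_i+r_j)·cross = 37.5·31.0000 = 1162.5000
edge 4: (19,14)→(18,21)  cross = 19·21 − 18·14 = 147.0000; (r_i+r_j)·cross = 37·147.0000 = 5439.0000
edge 5: (18,21)→(14.5,29.5)  cross = 18·29.5 − 14.5·21 = 226.5000; (r_i+r_j)·cross = 32.5·226.5000 = 7361.2500
edge 6: (14.5,29.5)→(4,35.5)  cross = 14.5·35.5 − 4·29.5 = 396.7500; (r_i+r_j)·cross = 18.5·396.7500 = 7339.8750
edge 7: (4,35.5)→(1.5,31.5)  cross = 4·31.5 − 1.5·35.5 = 72.7500; (r_i+r_j)·cross = 5.5·72.7500 = 400.1250
Σcross = 592.7500 → A = |Σcross|/2 = 296.3750 mm²
Σ(r_i+r_j)·cross = 17653.8750 → first moment M = |Σ|/6 = 2942.3125
R_c = M/A = 2942.3125/296.3750 = 9.9277 mm
θ = 306° = 5.340708 rad
V = θ·R_c·A = 5.340708·9.9277·296.3750 = 15714.030 mm³

Volume = 15714.030 mm³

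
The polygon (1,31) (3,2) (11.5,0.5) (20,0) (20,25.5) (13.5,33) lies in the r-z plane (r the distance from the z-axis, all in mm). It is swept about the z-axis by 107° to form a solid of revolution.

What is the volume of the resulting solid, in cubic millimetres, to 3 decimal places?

Profile (r,z), 6 vertices: (1,31) (3,2) (11.5,0.5) (20,0) (20,25.5) (13.5,33)
edge 0: (1,31)→(3,2)  cross = 1·2 − 3·31 = -91.0000; (r_i+r_j)·cross = 4·-91.0000 = -364.0000
edge 1: (3,2)→(11.5,0.5)  cross = 3·0.5 − 11.5·2 = -21.5000; (r_i+r_j)·cross = 14.5·-21.5000 = -311.7500
edge 2: (11.5,0.5)→(20,0)  cross = 11.5·0 − 20·0.5 = -10.0000; (r_i+r_j)·cross = 31.5·-10.0000 = -315.0000
edge 3: (20,0)→(20,25.5)  cross = 20·25.5 − 20·0 = 510.0000; (r_i+r_j)·cross = 40·510.0000 = 20400.0000
edge 4: (20,25.5)→(13.5,33)  cross = 20·33 − 13.5·25.5 = 315.7500; (r_i+r_j)·cross = 33.5·315.7500 = 10577.6250
edge 5: (13.5,33)→(1,31)  cross = 13.5·31 − 1·33 = 385.5000; (r_i+r_j)·cross = 14.5·385.5000 = 5589.7500
Σcross = 1088.7500 → A = |Σcross|/2 = 544.3750 mm²
Σ(r_i+r_j)·cross = 35576.6250 → first moment M = |Σ|/6 = 5929.4375
R_c = M/A = 5929.4375/544.3750 = 10.8922 mm
θ = 107° = 1.867502 rad
V = θ·R_c·A = 1.867502·10.8922·544.3750 = 11073.238 mm³

Volume = 11073.238 mm³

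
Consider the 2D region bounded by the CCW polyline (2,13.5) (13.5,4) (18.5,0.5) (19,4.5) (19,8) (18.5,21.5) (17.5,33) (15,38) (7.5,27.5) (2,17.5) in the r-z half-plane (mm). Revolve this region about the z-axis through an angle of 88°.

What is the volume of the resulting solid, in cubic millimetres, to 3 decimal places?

Profile (r,z), 10 vertices: (2,13.5) (13.5,4) (18.5,0.5) (19,4.5) (19,8) (18.5,21.5) (17.5,33) (15,38) (7.5,27.5) (2,17.5)
edge 0: (2,13.5)→(13.5,4)  cross = 2·4 − 13.5·13.5 = -174.2500; (r_i+r_j)·cross = 15.5·-174.2500 = -2700.8750
edge 1: (13.5,4)→(18.5,0.5)  cross = 13.5·0.5 − 18.5·4 = -67.2500; (r_i+r_j)·cross = 32·-67.2500 = -2152.0000
edge 2: (18.5,0.5)→(19,4.5)  cross = 18.5·4.5 − 19·0.5 = 73.7500; (r_i+r_j)·cross = 37.5·73.7500 = 2765.6250
edge 3: (19,4.5)→(19,8)  cross = 19·8 − 19·4.5 = 66.5000; (r_i+r_j)·cross = 38·66.5000 = 2527.0000
edge 4: (19,8)→(18.5,21.5)  cross = 19·21.5 − 18.5·8 = 260.5000; (r_i+r_j)·cross = 37.5·260.5000 = 9768.7500
edge 5: (18.5,21.5)→(17.5,33)  cross = 18.5·33 − 17.5·21.5 = 234.2500; (r_i+r_j)·cross = 36·234.2500 = 8433.0000
edge 6: (17.5,33)→(15,38)  cross = 17.5·38 − 15·33 = 170.0000; (r_i+r_j)·cross = 32.5·170.0000 = 5525.0000
edge 7: (15,38)→(7.5,27.5)  cross = 15·27.5 − 7.5·38 = 127.5000; (r_i+r_j)·cross = 22.5·127.5000 = 2868.7500
edge 8: (7.5,27.5)→(2,17.5)  cross = 7.5·17.5 − 2·27.5 = 76.2500; (r_i+r_j)·cross = 9.5·76.2500 = 724.3750
edge 9: (2,17.5)→(2,13.5)  cross = 2·13.5 − 2·17.5 = -8.0000; (r_i+r_j)·cross = 4·-8.0000 = -32.0000
Σcross = 759.2500 → A = |Σcross|/2 = 379.6250 mm²
Σ(r_i+r_j)·cross = 27727.6250 → first moment M = |Σ|/6 = 4621.2708
R_c = M/A = 4621.2708/379.6250 = 12.1733 mm
θ = 88° = 1.535890 rad
V = θ·R_c·A = 1.535890·12.1733·379.6250 = 7097.762 mm³

Volume = 7097.762 mm³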